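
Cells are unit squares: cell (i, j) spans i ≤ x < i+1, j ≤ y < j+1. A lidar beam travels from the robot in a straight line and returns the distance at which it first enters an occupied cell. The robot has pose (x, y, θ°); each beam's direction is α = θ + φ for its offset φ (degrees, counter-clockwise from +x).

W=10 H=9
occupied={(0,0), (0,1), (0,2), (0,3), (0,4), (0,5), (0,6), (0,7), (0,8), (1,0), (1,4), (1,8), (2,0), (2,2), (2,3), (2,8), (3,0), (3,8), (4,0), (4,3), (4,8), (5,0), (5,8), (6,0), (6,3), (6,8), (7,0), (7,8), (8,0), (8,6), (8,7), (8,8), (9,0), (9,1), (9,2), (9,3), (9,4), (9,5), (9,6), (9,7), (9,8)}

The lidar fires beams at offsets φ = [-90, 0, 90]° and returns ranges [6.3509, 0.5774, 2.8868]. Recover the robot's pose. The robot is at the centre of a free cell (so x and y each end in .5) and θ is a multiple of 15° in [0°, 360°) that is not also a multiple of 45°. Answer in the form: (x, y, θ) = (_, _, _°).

(x, y, θ) = (6.5, 4.5, 240°)

Enumerate (i+0.5, j+0.5, θ) over the 49 free cells and 16 admissible headings. For each, cast all 3 beams and compare to the given ranges.
  (6.5, 5.5, 105°): beam 1 = 1.9319 ≠ 6.3509 ✗
  (1.5, 6.5, 330°): beam 1 = 1.0000 ≠ 6.3509 ✗
  (8.5, 5.5, 15°): beam 1 = 1.9319 ≠ 6.3509 ✗
  …
  (6.5, 4.5, 240°): r_1=6.3509, r_2=0.5774, r_3=2.8868 — all match ✓
Only this pose fits every beam.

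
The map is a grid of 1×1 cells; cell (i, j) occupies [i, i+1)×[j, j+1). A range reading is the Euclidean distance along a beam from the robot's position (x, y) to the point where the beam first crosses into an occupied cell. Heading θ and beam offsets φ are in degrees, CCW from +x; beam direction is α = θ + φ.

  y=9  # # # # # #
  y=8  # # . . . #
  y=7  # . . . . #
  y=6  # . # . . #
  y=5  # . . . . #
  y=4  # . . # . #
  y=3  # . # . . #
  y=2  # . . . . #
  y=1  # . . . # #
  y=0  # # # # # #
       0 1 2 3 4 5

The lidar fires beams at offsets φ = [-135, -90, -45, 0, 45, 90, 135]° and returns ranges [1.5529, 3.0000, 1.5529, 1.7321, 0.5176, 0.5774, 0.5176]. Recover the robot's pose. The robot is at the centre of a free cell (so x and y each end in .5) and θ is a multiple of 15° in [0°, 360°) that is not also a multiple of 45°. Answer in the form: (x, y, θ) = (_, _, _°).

(x, y, θ) = (2.5, 4.5, 210°)

The pose lattice has 27·16 = 432 candidates. Test each by forward raycasting.
  (3.5, 5.5, 330°): beam 1 = 2.5882 ≠ 1.5529 ✗
  (3.5, 2.5, 330°): beam 1 = 2.5882 ≠ 1.5529 ✗
  (4.5, 2.5, 330°): beam 1 = 3.6235 ≠ 1.5529 ✗
  (1.5, 6.5, 75°): beam 1 = 2.8868 ≠ 1.5529 ✗
  …
  (2.5, 4.5, 210°): r_1=1.5529, r_2=3.0000, r_3=1.5529, r_4=1.7321, r_5=0.5176, r_6=0.5774, r_7=0.5176 — all match ✓
No second candidate reproduces the full scan.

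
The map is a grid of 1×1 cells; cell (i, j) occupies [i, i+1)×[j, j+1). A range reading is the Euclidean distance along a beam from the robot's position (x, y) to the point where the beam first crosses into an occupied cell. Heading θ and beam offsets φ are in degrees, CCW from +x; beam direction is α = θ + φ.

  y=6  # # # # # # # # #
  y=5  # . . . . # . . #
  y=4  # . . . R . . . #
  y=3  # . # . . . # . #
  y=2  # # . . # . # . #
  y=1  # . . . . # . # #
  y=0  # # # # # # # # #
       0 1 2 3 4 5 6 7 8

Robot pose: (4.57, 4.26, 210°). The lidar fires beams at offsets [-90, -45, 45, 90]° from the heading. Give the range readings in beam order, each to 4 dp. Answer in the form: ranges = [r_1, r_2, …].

ranges = [2.0092, 3.6959, 1.3044, 2.6096]

beam 1: φ=-90°, α=120°
  direction (-0.5000, 0.8660); cell (4,4); t to first gridline: x 1.1400, y 0.8545 (then +2.0000 / +1.1547)
    (4,5) via y @ 0.8545
    (3,5) via x @ 1.1400
    (3,6) via y @ 2.0092  # hit
  → r_1 = 2.0092
beam 2: φ=-45°, α=165°
  direction (-0.9659, 0.2588); cell (4,4); t to first gridline: x 0.5901, y 2.8591 (then +1.0353 / +3.8637)
    (3,4) via x @ 0.5901
    (2,4) via x @ 1.6254
    (1,4) via x @ 2.6607
    (1,5) via y @ 2.8591
    (0,5) via x @ 3.6959  # hit
  → r_2 = 3.6959
beam 3: φ=45°, α=255°
  direction (-0.2588, -0.9659); cell (4,4); t to first gridline: x 2.2023, y 0.2692 (then +3.8637 / +1.0353)
    (4,3) via y @ 0.2692
    (4,2) via y @ 1.3044  # hit
  → r_3 = 1.3044
beam 4: φ=90°, α=300°
  direction (0.5000, -0.8660); cell (4,4); t to first gridline: x 0.8600, y 0.3002 (then +2.0000 / +1.1547)
    (4,3) via y @ 0.3002
    (5,3) via x @ 0.8600
    (5,2) via y @ 1.4549
    (5,1) via y @ 2.6096  # hit
  → r_4 = 2.6096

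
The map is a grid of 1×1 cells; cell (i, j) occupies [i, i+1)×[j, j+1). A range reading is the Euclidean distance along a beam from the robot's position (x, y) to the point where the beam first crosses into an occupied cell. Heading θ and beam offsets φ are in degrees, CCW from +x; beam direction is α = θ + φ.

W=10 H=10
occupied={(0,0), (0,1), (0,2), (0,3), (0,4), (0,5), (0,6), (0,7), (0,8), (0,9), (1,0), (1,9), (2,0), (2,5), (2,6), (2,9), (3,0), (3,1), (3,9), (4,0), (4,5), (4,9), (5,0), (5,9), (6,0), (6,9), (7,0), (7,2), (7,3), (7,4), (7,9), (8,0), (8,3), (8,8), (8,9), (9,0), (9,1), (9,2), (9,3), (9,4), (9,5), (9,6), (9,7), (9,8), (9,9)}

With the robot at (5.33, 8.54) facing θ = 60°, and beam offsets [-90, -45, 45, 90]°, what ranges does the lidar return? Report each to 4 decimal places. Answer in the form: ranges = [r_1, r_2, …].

ranges = [4.2378, 1.7773, 0.4762, 0.9200]

beam 1: φ=-90°, α=330°
  d=(0.8660,-0.5000)  start (5,8)  tX=0.7736 tY=1.0800  stride 1/|dx|=1.1547 1/|dy|=2.0000
    cross x-line → (6,8), t=0.7736
    cross y-line → (6,7), t=1.0800
    cross x-line → (7,7), t=1.9283
    cross y-line → (7,6), t=3.0800
    cross x-line → (8,6), t=3.0831
    cross x-line → (9,6), t=4.2378 (wall)
  → r_1 = 4.2378
beam 2: φ=-45°, α=15°
  d=(0.9659,0.2588)  start (5,8)  tX=0.6936 tY=1.7773  stride 1/|dx|=1.0353 1/|dy|=3.8637
    cross x-line → (6,8), t=0.6936
    cross x-line → (7,8), t=1.7289
    cross y-line → (7,9), t=1.7773 (wall)
  → r_2 = 1.7773
beam 3: φ=45°, α=105°
  d=(-0.2588,0.9659)  start (5,8)  tX=1.2750 tY=0.4762  stride 1/|dx|=3.8637 1/|dy|=1.0353
    cross y-line → (5,9), t=0.4762 (wall)
  → r_3 = 0.4762
beam 4: φ=90°, α=150°
  d=(-0.8660,0.5000)  start (5,8)  tX=0.3811 tY=0.9200  stride 1/|dx|=1.1547 1/|dy|=2.0000
    cross x-line → (4,8), t=0.3811
    cross y-line → (4,9), t=0.9200 (wall)
  → r_4 = 0.9200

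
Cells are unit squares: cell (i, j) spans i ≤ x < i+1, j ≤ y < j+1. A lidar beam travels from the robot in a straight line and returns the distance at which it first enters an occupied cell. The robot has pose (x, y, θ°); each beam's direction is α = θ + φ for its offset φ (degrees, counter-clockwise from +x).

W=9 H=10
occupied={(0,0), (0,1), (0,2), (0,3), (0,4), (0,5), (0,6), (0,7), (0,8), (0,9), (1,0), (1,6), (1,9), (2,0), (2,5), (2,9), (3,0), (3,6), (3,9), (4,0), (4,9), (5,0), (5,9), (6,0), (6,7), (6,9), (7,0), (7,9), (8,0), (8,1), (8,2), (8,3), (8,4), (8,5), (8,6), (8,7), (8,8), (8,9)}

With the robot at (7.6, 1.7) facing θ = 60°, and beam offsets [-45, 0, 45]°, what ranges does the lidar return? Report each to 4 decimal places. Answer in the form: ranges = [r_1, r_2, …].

ranges = [0.4141, 0.8000, 5.4870]

beam 1: φ=-45°, α=15°
  direction (0.9659, 0.2588); cell (7,1); t to first gridline: x 0.4141, y 1.1591 (then +1.0353 / +3.8637)
    (8,1) via x @ 0.4141  # hit
  → r_1 = 0.4141
beam 2: φ=0°, α=60°
  direction (0.5000, 0.8660); cell (7,1); t to first gridline: x 0.8000, y 0.3464 (then +2.0000 / +1.1547)
    (7,2) via y @ 0.3464
    (8,2) via x @ 0.8000  # hit
  → r_2 = 0.8000
beam 3: φ=45°, α=105°
  direction (-0.2588, 0.9659); cell (7,1); t to first gridline: x 2.3182, y 0.3106 (then +3.8637 / +1.0353)
    (7,2) via y @ 0.3106
    (7,3) via y @ 1.3459
    (6,3) via x @ 2.3182
    (6,4) via y @ 2.3811
    (6,5) via y @ 3.4164
    (6,6) via y @ 4.4517
    (6,7) via y @ 5.4870  # hit
  → r_3 = 5.4870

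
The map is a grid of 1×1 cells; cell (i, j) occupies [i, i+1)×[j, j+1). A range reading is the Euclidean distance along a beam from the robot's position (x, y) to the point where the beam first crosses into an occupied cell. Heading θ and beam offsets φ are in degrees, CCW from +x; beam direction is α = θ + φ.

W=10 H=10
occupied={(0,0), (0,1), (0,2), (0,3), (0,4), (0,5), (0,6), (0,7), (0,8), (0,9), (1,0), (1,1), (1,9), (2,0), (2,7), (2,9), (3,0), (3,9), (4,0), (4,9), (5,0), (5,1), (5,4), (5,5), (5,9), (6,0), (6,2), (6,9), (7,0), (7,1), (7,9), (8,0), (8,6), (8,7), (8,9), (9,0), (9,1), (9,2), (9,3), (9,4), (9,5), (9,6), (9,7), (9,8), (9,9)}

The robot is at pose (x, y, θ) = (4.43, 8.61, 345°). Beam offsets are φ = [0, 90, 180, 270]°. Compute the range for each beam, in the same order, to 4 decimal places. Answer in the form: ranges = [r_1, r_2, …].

ranges = [3.6959, 0.4038, 1.5068, 7.8785]

beam 1: φ=0°, α=345°
  direction (0.9659, -0.2588); cell (4,8); t to first gridline: x 0.5901, y 2.3569 (then +1.0353 / +3.8637)
    (5,8) via x @ 0.5901
    (6,8) via x @ 1.6254
    (6,7) via y @ 2.3569
    (7,7) via x @ 2.6607
    (8,7) via x @ 3.6959  # hit
  → r_1 = 3.6959
beam 2: φ=90°, α=75°
  direction (0.2588, 0.9659); cell (4,8); t to first gridline: x 2.2023, y 0.4038 (then +3.8637 / +1.0353)
    (4,9) via y @ 0.4038  # hit
  → r_2 = 0.4038
beam 3: φ=180°, α=165°
  direction (-0.9659, 0.2588); cell (4,8); t to first gridline: x 0.4452, y 1.5068 (then +1.0353 / +3.8637)
    (3,8) via x @ 0.4452
    (2,8) via x @ 1.4804
    (2,9) via y @ 1.5068  # hit
  → r_3 = 1.5068
beam 4: φ=270°, α=255°
  direction (-0.2588, -0.9659); cell (4,8); t to first gridline: x 1.6614, y 0.6315 (then +3.8637 / +1.0353)
    (4,7) via y @ 0.6315
    (3,7) via x @ 1.6614
    (3,6) via y @ 1.6668
    (3,5) via y @ 2.7021
    (3,4) via y @ 3.7373
    (3,3) via y @ 4.7726
    (2,3) via x @ 5.5251
    (2,2) via y @ 5.8079
    (2,1) via y @ 6.8432
    (2,0) via y @ 7.8785  # hit
  → r_4 = 7.8785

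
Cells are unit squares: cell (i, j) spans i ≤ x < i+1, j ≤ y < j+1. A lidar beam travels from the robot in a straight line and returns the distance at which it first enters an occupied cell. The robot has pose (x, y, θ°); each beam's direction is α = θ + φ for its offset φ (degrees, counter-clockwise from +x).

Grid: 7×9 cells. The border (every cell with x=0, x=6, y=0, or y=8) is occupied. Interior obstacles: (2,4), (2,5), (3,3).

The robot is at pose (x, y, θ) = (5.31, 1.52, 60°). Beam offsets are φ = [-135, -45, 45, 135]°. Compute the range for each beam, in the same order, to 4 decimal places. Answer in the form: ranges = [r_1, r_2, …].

beam 1: φ=-135°, α=285°
  direction (0.2588, -0.9659); cell (5,1); t to first gridline: x 2.6660, y 0.5383 (then +3.8637 / +1.0353)
    (5,0) via y @ 0.5383  # hit
  → r_1 = 0.5383
beam 2: φ=-45°, α=15°
  direction (0.9659, 0.2588); cell (5,1); t to first gridline: x 0.7143, y 1.8546 (then +1.0353 / +3.8637)
    (6,1) via x @ 0.7143  # hit
  → r_2 = 0.7143
beam 3: φ=45°, α=105°
  direction (-0.2588, 0.9659); cell (5,1); t to first gridline: x 1.1977, y 0.4969 (then +3.8637 / +1.0353)
    (5,2) via y @ 0.4969
    (4,2) via x @ 1.1977
    (4,3) via y @ 1.5322
    (4,4) via y @ 2.5675
    (4,5) via y @ 3.6028
    (4,6) via y @ 4.6380
    (3,6) via x @ 5.0615
    (3,7) via y @ 5.6733
    (3,8) via y @ 6.7086  # hit
  → r_3 = 6.7086
beam 4: φ=135°, α=195°
  direction (-0.9659, -0.2588); cell (5,1); t to first gridline: x 0.3209, y 2.0091 (then +1.0353 / +3.8637)
    (4,1) via x @ 0.3209
    (3,1) via x @ 1.3562
    (3,0) via y @ 2.0091  # hit
  → r_4 = 2.0091

ranges = [0.5383, 0.7143, 6.7086, 2.0091]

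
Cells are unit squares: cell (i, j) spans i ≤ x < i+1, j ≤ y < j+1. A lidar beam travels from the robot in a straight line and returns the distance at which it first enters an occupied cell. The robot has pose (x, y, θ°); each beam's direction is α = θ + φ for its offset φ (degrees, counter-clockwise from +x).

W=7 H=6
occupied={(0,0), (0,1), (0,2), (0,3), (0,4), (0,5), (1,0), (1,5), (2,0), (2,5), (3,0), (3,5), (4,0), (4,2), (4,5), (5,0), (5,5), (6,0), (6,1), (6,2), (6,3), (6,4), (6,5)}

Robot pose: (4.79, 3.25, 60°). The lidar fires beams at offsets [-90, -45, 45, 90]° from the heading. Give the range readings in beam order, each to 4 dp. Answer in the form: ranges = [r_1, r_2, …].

ranges = [1.3972, 1.2527, 1.8117, 3.5000]

beam 1: φ=-90°, α=330°
  dir = (cos 330°, sin 330°) = (0.8660, -0.5000); from cell (4,3)
  next x-line at t=0.2425, next y-line at t=0.5000; Δt_x=1.1547, Δt_y=2.0000
    x: enter (5,3) at t=0.2425
    y: enter (5,2) at t=0.5000
    x: enter (6,2) at t=1.3972 ← occupied
  → r_1 = 1.3972
beam 2: φ=-45°, α=15°
  dir = (cos 15°, sin 15°) = (0.9659, 0.2588); from cell (4,3)
  next x-line at t=0.2174, next y-line at t=2.8978; Δt_x=1.0353, Δt_y=3.8637
    x: enter (5,3) at t=0.2174
    x: enter (6,3) at t=1.2527 ← occupied
  → r_2 = 1.2527
beam 3: φ=45°, α=105°
  dir = (cos 105°, sin 105°) = (-0.2588, 0.9659); from cell (4,3)
  next x-line at t=3.0523, next y-line at t=0.7765; Δt_x=3.8637, Δt_y=1.0353
    y: enter (4,4) at t=0.7765
    y: enter (4,5) at t=1.8117 ← occupied
  → r_3 = 1.8117
beam 4: φ=90°, α=150°
  dir = (cos 150°, sin 150°) = (-0.8660, 0.5000); from cell (4,3)
  next x-line at t=0.9122, next y-line at t=1.5000; Δt_x=1.1547, Δt_y=2.0000
    x: enter (3,3) at t=0.9122
    y: enter (3,4) at t=1.5000
    x: enter (2,4) at t=2.0669
    x: enter (1,4) at t=3.2216
    y: enter (1,5) at t=3.5000 ← occupied
  → r_4 = 3.5000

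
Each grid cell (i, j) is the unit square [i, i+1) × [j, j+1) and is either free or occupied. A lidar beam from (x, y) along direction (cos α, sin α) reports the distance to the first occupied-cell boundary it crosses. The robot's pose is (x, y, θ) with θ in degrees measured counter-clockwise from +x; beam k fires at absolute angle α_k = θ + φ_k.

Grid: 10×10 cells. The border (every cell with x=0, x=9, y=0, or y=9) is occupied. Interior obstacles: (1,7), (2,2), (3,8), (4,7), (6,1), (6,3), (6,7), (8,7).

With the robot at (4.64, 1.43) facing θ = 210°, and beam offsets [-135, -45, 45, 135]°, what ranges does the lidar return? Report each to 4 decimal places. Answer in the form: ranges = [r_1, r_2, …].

ranges = [5.7665, 2.2023, 0.4452, 1.4080]

beam 1: φ=-135°, α=75°
  dir = (cos 75°, sin 75°) = (0.2588, 0.9659); from cell (4,1)
  next x-line at t=1.3909, next y-line at t=0.5901; Δt_x=3.8637, Δt_y=1.0353
    y: enter (4,2) at t=0.5901
    x: enter (5,2) at t=1.3909
    y: enter (5,3) at t=1.6254
    y: enter (5,4) at t=2.6607
    y: enter (5,5) at t=3.6959
    y: enter (5,6) at t=4.7312
    x: enter (6,6) at t=5.2546
    y: enter (6,7) at t=5.7665 ← occupied
  → r_1 = 5.7665
beam 2: φ=-45°, α=165°
  dir = (cos 165°, sin 165°) = (-0.9659, 0.2588); from cell (4,1)
  next x-line at t=0.6626, next y-line at t=2.2023; Δt_x=1.0353, Δt_y=3.8637
    x: enter (3,1) at t=0.6626
    x: enter (2,1) at t=1.6979
    y: enter (2,2) at t=2.2023 ← occupied
  → r_2 = 2.2023
beam 3: φ=45°, α=255°
  dir = (cos 255°, sin 255°) = (-0.2588, -0.9659); from cell (4,1)
  next x-line at t=2.4728, next y-line at t=0.4452; Δt_x=3.8637, Δt_y=1.0353
    y: enter (4,0) at t=0.4452 ← occupied
  → r_3 = 0.4452
beam 4: φ=135°, α=345°
  dir = (cos 345°, sin 345°) = (0.9659, -0.2588); from cell (4,1)
  next x-line at t=0.3727, next y-line at t=1.6614; Δt_x=1.0353, Δt_y=3.8637
    x: enter (5,1) at t=0.3727
    x: enter (6,1) at t=1.4080 ← occupied
  → r_4 = 1.4080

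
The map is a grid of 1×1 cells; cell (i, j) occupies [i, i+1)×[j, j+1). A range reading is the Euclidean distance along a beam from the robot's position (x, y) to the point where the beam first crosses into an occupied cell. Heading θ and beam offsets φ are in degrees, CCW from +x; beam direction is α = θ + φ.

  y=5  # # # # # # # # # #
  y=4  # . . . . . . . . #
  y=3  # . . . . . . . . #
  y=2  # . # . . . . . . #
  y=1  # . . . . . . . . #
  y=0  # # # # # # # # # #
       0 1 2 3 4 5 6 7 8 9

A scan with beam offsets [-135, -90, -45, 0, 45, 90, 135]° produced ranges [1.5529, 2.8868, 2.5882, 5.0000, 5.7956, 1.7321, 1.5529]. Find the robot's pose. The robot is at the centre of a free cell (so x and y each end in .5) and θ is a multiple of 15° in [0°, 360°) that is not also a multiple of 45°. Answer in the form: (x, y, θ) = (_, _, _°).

(x, y, θ) = (7.5, 2.5, 150°)

The pose lattice has 31·16 = 496 candidates. Test each by forward raycasting.
  (3.5, 2.5, 240°): beam 1 = 2.5882 ≠ 1.5529 ✗
  (1.5, 1.5, 75°): beam 1 = 0.5774 ≠ 1.5529 ✗
  (5.5, 3.5, 345°): beam 1 = 2.8868 ≠ 1.5529 ✗
  (5.5, 1.5, 195°): beam 1 = 4.0415 ≠ 1.5529 ✗
  …
  (7.5, 2.5, 150°): r_1=1.5529, r_2=2.8868, r_3=2.5882, r_4=5.0000, r_5=5.7956, r_6=1.7321, r_7=1.5529 — all match ✓
Unique over the lattice → pose = (7.5, 2.5, 150°).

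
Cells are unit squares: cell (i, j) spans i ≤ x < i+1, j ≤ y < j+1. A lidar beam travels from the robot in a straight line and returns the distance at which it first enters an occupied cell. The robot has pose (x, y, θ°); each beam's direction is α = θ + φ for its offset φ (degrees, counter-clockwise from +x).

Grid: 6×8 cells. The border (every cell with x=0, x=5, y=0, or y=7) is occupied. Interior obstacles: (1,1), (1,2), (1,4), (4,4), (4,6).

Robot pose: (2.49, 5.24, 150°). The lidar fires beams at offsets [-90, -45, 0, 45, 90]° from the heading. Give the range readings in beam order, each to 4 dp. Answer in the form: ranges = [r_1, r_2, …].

beam 1: φ=-90°, α=60°
  dir = (cos 60°, sin 60°) = (0.5000, 0.8660); from cell (2,5)
  next x-line at t=1.0200, next y-line at t=0.8776; Δt_x=2.0000, Δt_y=1.1547
    y: enter (2,6) at t=0.8776
    x: enter (3,6) at t=1.0200
    y: enter (3,7) at t=2.0323 ← occupied
  → r_1 = 2.0323
beam 2: φ=-45°, α=105°
  dir = (cos 105°, sin 105°) = (-0.2588, 0.9659); from cell (2,5)
  next x-line at t=1.8932, next y-line at t=0.7868; Δt_x=3.8637, Δt_y=1.0353
    y: enter (2,6) at t=0.7868
    y: enter (2,7) at t=1.8221 ← occupied
  → r_2 = 1.8221
beam 3: φ=0°, α=150°
  dir = (cos 150°, sin 150°) = (-0.8660, 0.5000); from cell (2,5)
  next x-line at t=0.5658, next y-line at t=1.5200; Δt_x=1.1547, Δt_y=2.0000
    x: enter (1,5) at t=0.5658
    y: enter (1,6) at t=1.5200
    x: enter (0,6) at t=1.7205 ← occupied
  → r_3 = 1.7205
beam 4: φ=45°, α=195°
  dir = (cos 195°, sin 195°) = (-0.9659, -0.2588); from cell (2,5)
  next x-line at t=0.5073, next y-line at t=0.9273; Δt_x=1.0353, Δt_y=3.8637
    x: enter (1,5) at t=0.5073
    y: enter (1,4) at t=0.9273 ← occupied
  → r_4 = 0.9273
beam 5: φ=90°, α=240°
  dir = (cos 240°, sin 240°) = (-0.5000, -0.8660); from cell (2,5)
  next x-line at t=0.9800, next y-line at t=0.2771; Δt_x=2.0000, Δt_y=1.1547
    y: enter (2,4) at t=0.2771
    x: enter (1,4) at t=0.9800 ← occupied
  → r_5 = 0.9800

ranges = [2.0323, 1.8221, 1.7205, 0.9273, 0.9800]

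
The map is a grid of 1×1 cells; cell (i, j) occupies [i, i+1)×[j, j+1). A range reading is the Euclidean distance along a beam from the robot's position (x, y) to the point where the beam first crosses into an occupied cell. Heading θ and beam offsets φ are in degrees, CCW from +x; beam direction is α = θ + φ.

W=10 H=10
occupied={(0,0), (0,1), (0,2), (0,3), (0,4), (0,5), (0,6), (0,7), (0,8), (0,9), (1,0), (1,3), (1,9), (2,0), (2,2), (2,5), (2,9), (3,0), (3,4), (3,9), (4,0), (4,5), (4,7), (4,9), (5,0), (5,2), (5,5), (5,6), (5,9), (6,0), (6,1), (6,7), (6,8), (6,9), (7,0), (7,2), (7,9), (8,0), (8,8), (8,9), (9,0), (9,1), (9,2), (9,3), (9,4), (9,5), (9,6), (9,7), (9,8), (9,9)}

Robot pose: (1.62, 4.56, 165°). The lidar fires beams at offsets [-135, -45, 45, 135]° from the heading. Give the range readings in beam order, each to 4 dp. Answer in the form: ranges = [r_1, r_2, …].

beam 1: φ=-135°, α=30°
  direction (0.8660, 0.5000); cell (1,4); t to first gridline: x 0.4388, y 0.8800 (then +1.1547 / +2.0000)
    (2,4) via x @ 0.4388
    (2,5) via y @ 0.8800  # hit
  → r_1 = 0.8800
beam 2: φ=-45°, α=120°
  direction (-0.5000, 0.8660); cell (1,4); t to first gridline: x 1.2400, y 0.5081 (then +2.0000 / +1.1547)
    (1,5) via y @ 0.5081
    (0,5) via x @ 1.2400  # hit
  → r_2 = 1.2400
beam 3: φ=45°, α=210°
  direction (-0.8660, -0.5000); cell (1,4); t to first gridline: x 0.7159, y 1.1200 (then +1.1547 / +2.0000)
    (0,4) via x @ 0.7159  # hit
  → r_3 = 0.7159
beam 4: φ=135°, α=300°
  direction (0.5000, -0.8660); cell (1,4); t to first gridline: x 0.7600, y 0.6466 (then +2.0000 / +1.1547)
    (1,3) via y @ 0.6466  # hit
  → r_4 = 0.6466

ranges = [0.8800, 1.2400, 0.7159, 0.6466]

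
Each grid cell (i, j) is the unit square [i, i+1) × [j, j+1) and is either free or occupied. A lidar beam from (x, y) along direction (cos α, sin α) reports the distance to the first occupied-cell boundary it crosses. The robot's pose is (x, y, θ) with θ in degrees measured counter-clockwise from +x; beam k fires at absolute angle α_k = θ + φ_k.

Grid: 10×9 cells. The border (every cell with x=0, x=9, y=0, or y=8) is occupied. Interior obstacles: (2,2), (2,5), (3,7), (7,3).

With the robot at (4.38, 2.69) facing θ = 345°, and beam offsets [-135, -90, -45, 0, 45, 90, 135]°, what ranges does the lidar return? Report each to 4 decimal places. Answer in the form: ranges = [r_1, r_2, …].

beam 1: φ=-135°, α=210°
  d=(-0.8660,-0.5000)  start (4,2)  tX=0.4388 tY=1.3800  stride 1/|dx|=1.1547 1/|dy|=2.0000
    cross x-line → (3,2), t=0.4388
    cross y-line → (3,1), t=1.3800
    cross x-line → (2,1), t=1.5935
    cross x-line → (1,1), t=2.7482
    cross y-line → (1,0), t=3.3800 (wall)
  → r_1 = 3.3800
beam 2: φ=-90°, α=255°
  d=(-0.2588,-0.9659)  start (4,2)  tX=1.4682 tY=0.7143  stride 1/|dx|=3.8637 1/|dy|=1.0353
    cross y-line → (4,1), t=0.7143
    cross x-line → (3,1), t=1.4682
    cross y-line → (3,0), t=1.7496 (wall)
  → r_2 = 1.7496
beam 3: φ=-45°, α=300°
  d=(0.5000,-0.8660)  start (4,2)  tX=1.2400 tY=0.7967  stride 1/|dx|=2.0000 1/|dy|=1.1547
    cross y-line → (4,1), t=0.7967
    cross x-line → (5,1), t=1.2400
    cross y-line → (5,0), t=1.9514 (wall)
  → r_3 = 1.9514
beam 4: φ=0°, α=345°
  d=(0.9659,-0.2588)  start (4,2)  tX=0.6419 tY=2.6660  stride 1/|dx|=1.0353 1/|dy|=3.8637
    cross x-line → (5,2), t=0.6419
    cross x-line → (6,2), t=1.6771
    cross y-line → (6,1), t=2.6660
    cross x-line → (7,1), t=2.7124
    cross x-line → (8,1), t=3.7477
    cross x-line → (9,1), t=4.7830 (wall)
  → r_4 = 4.7830
beam 5: φ=45°, α=30°
  d=(0.8660,0.5000)  start (4,2)  tX=0.7159 tY=0.6200  stride 1/|dx|=1.1547 1/|dy|=2.0000
    cross y-line → (4,3), t=0.6200
    cross x-line → (5,3), t=0.7159
    cross x-line → (6,3), t=1.8706
    cross y-line → (6,4), t=2.6200
    cross x-line → (7,4), t=3.0253
    cross x-line → (8,4), t=4.1800
    cross y-line → (8,5), t=4.6200
    cross x-line → (9,5), t=5.3347 (wall)
  → r_5 = 5.3347
beam 6: φ=90°, α=75°
  d=(0.2588,0.9659)  start (4,2)  tX=2.3955 tY=0.3209  stride 1/|dx|=3.8637 1/|dy|=1.0353
    cross y-line → (4,3), t=0.3209
    cross y-line → (4,4), t=1.3562
    cross y-line → (4,5), t=2.3915
    cross x-line → (5,5), t=2.3955
    cross y-line → (5,6), t=3.4268
    cross y-line → (5,7), t=4.4620
    cross y-line → (5,8), t=5.4973 (wall)
  → r_6 = 5.4973
beam 7: φ=135°, α=120°
  d=(-0.5000,0.8660)  start (4,2)  tX=0.7600 tY=0.3580  stride 1/|dx|=2.0000 1/|dy|=1.1547
    cross y-line → (4,3), t=0.3580
    cross x-line → (3,3), t=0.7600
    cross y-line → (3,4), t=1.5127
    cross y-line → (3,5), t=2.6674
    cross x-line → (2,5), t=2.7600 (wall)
  → r_7 = 2.7600

ranges = [3.3800, 1.7496, 1.9514, 4.7830, 5.3347, 5.4973, 2.7600]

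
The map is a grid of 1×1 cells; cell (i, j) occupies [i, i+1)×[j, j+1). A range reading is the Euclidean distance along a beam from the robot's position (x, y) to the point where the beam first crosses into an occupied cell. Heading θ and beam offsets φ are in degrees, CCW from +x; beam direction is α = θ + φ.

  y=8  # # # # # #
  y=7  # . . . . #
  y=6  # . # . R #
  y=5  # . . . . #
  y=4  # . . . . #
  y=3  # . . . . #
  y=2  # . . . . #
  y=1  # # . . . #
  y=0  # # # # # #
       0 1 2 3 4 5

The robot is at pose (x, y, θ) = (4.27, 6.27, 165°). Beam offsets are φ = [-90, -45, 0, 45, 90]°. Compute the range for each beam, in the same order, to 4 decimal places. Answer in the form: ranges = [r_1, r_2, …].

ranges = [1.7910, 1.9976, 1.3148, 3.7759, 5.4559]

beam 1: φ=-90°, α=75°
  cosα=0.2588 sinα=0.9659 | (4,6) | tMaxX 2.8205 tMaxY 0.7558 | tΔX 3.8637 tΔY 1.0353
    t=0.7558 [y] (4,7)
    t=1.7910 [y] (4,8) — stop
  → r_1 = 1.7910
beam 2: φ=-45°, α=120°
  cosα=-0.5000 sinα=0.8660 | (4,6) | tMaxX 0.5400 tMaxY 0.8429 | tΔX 2.0000 tΔY 1.1547
    t=0.5400 [x] (3,6)
    t=0.8429 [y] (3,7)
    t=1.9976 [y] (3,8) — stop
  → r_2 = 1.9976
beam 3: φ=0°, α=165°
  cosα=-0.9659 sinα=0.2588 | (4,6) | tMaxX 0.2795 tMaxY 2.8205 | tΔX 1.0353 tΔY 3.8637
    t=0.2795 [x] (3,6)
    t=1.3148 [x] (2,6) — stop
  → r_3 = 1.3148
beam 4: φ=45°, α=210°
  cosα=-0.8660 sinα=-0.5000 | (4,6) | tMaxX 0.3118 tMaxY 0.5400 | tΔX 1.1547 tΔY 2.0000
    t=0.3118 [x] (3,6)
    t=0.5400 [y] (3,5)
    t=1.4665 [x] (2,5)
    t=2.5400 [y] (2,4)
    t=2.6212 [x] (1,4)
    t=3.7759 [x] (0,4) — stop
  → r_4 = 3.7759
beam 5: φ=90°, α=255°
  cosα=-0.2588 sinα=-0.9659 | (4,6) | tMaxX 1.0432 tMaxY 0.2795 | tΔX 3.8637 tΔY 1.0353
    t=0.2795 [y] (4,5)
    t=1.0432 [x] (3,5)
    t=1.3148 [y] (3,4)
    t=2.3501 [y] (3,3)
    t=3.3854 [y] (3,2)
    t=4.4206 [y] (3,1)
    t=4.9069 [x] (2,1)
    t=5.4559 [y] (2,0) — stop
  → r_5 = 5.4559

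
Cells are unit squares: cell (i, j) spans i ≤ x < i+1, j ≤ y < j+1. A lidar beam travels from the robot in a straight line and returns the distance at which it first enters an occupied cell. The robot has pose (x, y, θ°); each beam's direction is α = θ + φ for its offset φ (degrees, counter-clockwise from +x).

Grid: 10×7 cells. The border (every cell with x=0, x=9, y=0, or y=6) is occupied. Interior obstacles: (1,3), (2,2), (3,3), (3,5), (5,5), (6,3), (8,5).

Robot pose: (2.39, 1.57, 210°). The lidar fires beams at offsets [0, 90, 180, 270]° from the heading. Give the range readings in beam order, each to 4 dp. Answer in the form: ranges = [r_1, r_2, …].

beam 1: φ=0°, α=210°
  d=(-0.8660,-0.5000)  start (2,1)  tX=0.4503 tY=1.1400  stride 1/|dx|=1.1547 1/|dy|=2.0000
    cross x-line → (1,1), t=0.4503
    cross y-line → (1,0), t=1.1400 (wall)
  → r_1 = 1.1400
beam 2: φ=90°, α=300°
  d=(0.5000,-0.8660)  start (2,1)  tX=1.2200 tY=0.6582  stride 1/|dx|=2.0000 1/|dy|=1.1547
    cross y-line → (2,0), t=0.6582 (wall)
  → r_2 = 0.6582
beam 3: φ=180°, α=30°
  d=(0.8660,0.5000)  start (2,1)  tX=0.7044 tY=0.8600  stride 1/|dx|=1.1547 1/|dy|=2.0000
    cross x-line → (3,1), t=0.7044
    cross y-line → (3,2), t=0.8600
    cross x-line → (4,2), t=1.8591
    cross y-line → (4,3), t=2.8600
    cross x-line → (5,3), t=3.0138
    cross x-line → (6,3), t=4.1685 (wall)
  → r_3 = 4.1685
beam 4: φ=270°, α=120°
  d=(-0.5000,0.8660)  start (2,1)  tX=0.7800 tY=0.4965  stride 1/|dx|=2.0000 1/|dy|=1.1547
    cross y-line → (2,2), t=0.4965 (wall)
  → r_4 = 0.4965

ranges = [1.1400, 0.6582, 4.1685, 0.4965]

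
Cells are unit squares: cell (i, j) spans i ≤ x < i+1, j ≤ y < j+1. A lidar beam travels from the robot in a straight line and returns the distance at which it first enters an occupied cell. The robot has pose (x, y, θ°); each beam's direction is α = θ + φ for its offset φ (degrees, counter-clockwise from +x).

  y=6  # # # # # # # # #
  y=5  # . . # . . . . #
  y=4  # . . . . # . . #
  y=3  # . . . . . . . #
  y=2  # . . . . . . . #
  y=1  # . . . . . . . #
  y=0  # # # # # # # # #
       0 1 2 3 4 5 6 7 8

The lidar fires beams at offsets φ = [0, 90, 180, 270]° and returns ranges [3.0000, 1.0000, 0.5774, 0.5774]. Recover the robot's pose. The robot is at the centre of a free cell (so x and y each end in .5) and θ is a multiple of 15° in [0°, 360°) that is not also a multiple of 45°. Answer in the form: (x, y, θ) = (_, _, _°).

(x, y, θ) = (7.5, 1.5, 120°)

Enumerate (i+0.5, j+0.5, θ) over the 33 free cells and 16 admissible headings. For each, cast all 4 beams and compare to the given ranges.
  (3.5, 4.5, 150°): beam 1 = 2.8868 ≠ 3.0000 ✗
  (3.5, 2.5, 75°): beam 1 = 3.6235 ≠ 3.0000 ✗
  (2.5, 3.5, 330°): beam 1 = 5.0000 ≠ 3.0000 ✗
  …
  (7.5, 1.5, 120°): r_1=3.0000, r_2=1.0000, r_3=0.5774, r_4=0.5774 — all match ✓
Unique over the lattice → pose = (7.5, 1.5, 120°).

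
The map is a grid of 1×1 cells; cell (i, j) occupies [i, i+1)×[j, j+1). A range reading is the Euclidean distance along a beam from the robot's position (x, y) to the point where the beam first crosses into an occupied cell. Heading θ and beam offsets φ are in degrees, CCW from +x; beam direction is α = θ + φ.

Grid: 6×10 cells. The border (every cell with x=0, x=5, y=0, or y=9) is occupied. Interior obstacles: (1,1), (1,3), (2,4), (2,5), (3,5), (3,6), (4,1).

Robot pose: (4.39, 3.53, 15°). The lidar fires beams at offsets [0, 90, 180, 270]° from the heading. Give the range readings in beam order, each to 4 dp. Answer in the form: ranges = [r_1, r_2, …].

ranges = [0.6315, 1.5219, 3.5096, 1.5840]

beam 1: φ=0°, α=15°
  cosα=0.9659 sinα=0.2588 | (4,3) | tMaxX 0.6315 tMaxY 1.8159 | tΔX 1.0353 tΔY 3.8637
    t=0.6315 [x] (5,3) — stop
  → r_1 = 0.6315
beam 2: φ=90°, α=105°
  cosα=-0.2588 sinα=0.9659 | (4,3) | tMaxX 1.5068 tMaxY 0.4866 | tΔX 3.8637 tΔY 1.0353
    t=0.4866 [y] (4,4)
    t=1.5068 [x] (3,4)
    t=1.5219 [y] (3,5) — stop
  → r_2 = 1.5219
beam 3: φ=180°, α=195°
  cosα=-0.9659 sinα=-0.2588 | (4,3) | tMaxX 0.4038 tMaxY 2.0478 | tΔX 1.0353 tΔY 3.8637
    t=0.4038 [x] (3,3)
    t=1.4390 [x] (2,3)
    t=2.0478 [y] (2,2)
    t=2.4743 [x] (1,2)
    t=3.5096 [x] (0,2) — stop
  → r_3 = 3.5096
beam 4: φ=270°, α=285°
  cosα=0.2588 sinα=-0.9659 | (4,3) | tMaxX 2.3569 tMaxY 0.5487 | tΔX 3.8637 tΔY 1.0353
    t=0.5487 [y] (4,2)
    t=1.5840 [y] (4,1) — stop
  → r_4 = 1.5840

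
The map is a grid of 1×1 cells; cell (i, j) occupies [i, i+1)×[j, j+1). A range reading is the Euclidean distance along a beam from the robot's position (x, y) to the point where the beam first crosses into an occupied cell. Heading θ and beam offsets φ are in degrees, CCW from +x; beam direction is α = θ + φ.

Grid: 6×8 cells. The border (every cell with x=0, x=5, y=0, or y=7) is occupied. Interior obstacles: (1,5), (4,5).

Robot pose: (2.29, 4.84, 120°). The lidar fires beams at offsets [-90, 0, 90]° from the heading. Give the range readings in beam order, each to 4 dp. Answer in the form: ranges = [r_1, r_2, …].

beam 1: φ=-90°, α=30°
  cosα=0.8660 sinα=0.5000 | (2,4) | tMaxX 0.8198 tMaxY 0.3200 | tΔX 1.1547 tΔY 2.0000
    t=0.3200 [y] (2,5)
    t=0.8198 [x] (3,5)
    t=1.9745 [x] (4,5) — stop
  → r_1 = 1.9745
beam 2: φ=0°, α=120°
  cosα=-0.5000 sinα=0.8660 | (2,4) | tMaxX 0.5800 tMaxY 0.1848 | tΔX 2.0000 tΔY 1.1547
    t=0.1848 [y] (2,5)
    t=0.5800 [x] (1,5) — stop
  → r_2 = 0.5800
beam 3: φ=90°, α=210°
  cosα=-0.8660 sinα=-0.5000 | (2,4) | tMaxX 0.3349 tMaxY 1.6800 | tΔX 1.1547 tΔY 2.0000
    t=0.3349 [x] (1,4)
    t=1.4896 [x] (0,4) — stop
  → r_3 = 1.4896

ranges = [1.9745, 0.5800, 1.4896]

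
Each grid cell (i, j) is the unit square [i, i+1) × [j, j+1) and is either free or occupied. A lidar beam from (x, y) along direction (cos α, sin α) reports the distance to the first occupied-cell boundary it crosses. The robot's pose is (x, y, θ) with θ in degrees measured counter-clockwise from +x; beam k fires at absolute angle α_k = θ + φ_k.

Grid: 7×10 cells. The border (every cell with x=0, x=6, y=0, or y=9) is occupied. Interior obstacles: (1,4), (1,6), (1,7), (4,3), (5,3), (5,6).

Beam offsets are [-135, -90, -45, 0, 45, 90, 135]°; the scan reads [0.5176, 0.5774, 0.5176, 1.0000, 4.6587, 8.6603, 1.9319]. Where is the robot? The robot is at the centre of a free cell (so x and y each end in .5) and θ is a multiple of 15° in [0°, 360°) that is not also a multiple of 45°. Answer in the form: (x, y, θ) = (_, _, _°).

The pose lattice has 34·16 = 544 candidates. Test each by forward raycasting.
  (2.5, 2.5, 285°): beam 1 = 1.7321 ≠ 0.5176 ✗
  (2.5, 3.5, 15°): beam 1 = 2.8868 ≠ 0.5176 ✗
  (2.5, 3.5, 165°): beam 1 = 4.0415 ≠ 0.5176 ✗
  …
  (1.5, 1.5, 330°): r_1=0.5176, r_2=0.5774, r_3=0.5176, r_4=1.0000, r_5=4.6587, r_6=8.6603, r_7=1.9319 — all match ✓
No second candidate reproduces the full scan.

(x, y, θ) = (1.5, 1.5, 330°)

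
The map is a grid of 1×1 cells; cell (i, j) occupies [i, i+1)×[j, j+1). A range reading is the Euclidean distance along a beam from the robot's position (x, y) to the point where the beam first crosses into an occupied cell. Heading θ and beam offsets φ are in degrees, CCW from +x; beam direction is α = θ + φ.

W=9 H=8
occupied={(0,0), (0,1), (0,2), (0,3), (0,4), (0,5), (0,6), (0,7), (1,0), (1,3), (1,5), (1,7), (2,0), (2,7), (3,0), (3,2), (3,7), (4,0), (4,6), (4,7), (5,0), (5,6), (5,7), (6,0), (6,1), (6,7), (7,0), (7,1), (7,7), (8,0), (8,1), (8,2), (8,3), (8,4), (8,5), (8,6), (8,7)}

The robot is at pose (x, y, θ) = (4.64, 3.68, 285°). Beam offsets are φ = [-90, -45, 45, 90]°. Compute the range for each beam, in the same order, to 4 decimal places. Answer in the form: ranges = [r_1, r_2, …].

beam 1: φ=-90°, α=195°
  d=(-0.9659,-0.2588)  start (4,3)  tX=0.6626 tY=2.6273  stride 1/|dx|=1.0353 1/|dy|=3.8637
    cross x-line → (3,3), t=0.6626
    cross x-line → (2,3), t=1.6979
    cross y-line → (2,2), t=2.6273
    cross x-line → (1,2), t=2.7331
    cross x-line → (0,2), t=3.7684 (wall)
  → r_1 = 3.7684
beam 2: φ=-45°, α=240°
  d=(-0.5000,-0.8660)  start (4,3)  tX=1.2800 tY=0.7852  stride 1/|dx|=2.0000 1/|dy|=1.1547
    cross y-line → (4,2), t=0.7852
    cross x-line → (3,2), t=1.2800 (wall)
  → r_2 = 1.2800
beam 3: φ=45°, α=330°
  d=(0.8660,-0.5000)  start (4,3)  tX=0.4157 tY=1.3600  stride 1/|dx|=1.1547 1/|dy|=2.0000
    cross x-line → (5,3), t=0.4157
    cross y-line → (5,2), t=1.3600
    cross x-line → (6,2), t=1.5704
    cross x-line → (7,2), t=2.7251
    cross y-line → (7,1), t=3.3600 (wall)
  → r_3 = 3.3600
beam 4: φ=90°, α=15°
  d=(0.9659,0.2588)  start (4,3)  tX=0.3727 tY=1.2364  stride 1/|dx|=1.0353 1/|dy|=3.8637
    cross x-line → (5,3), t=0.3727
    cross y-line → (5,4), t=1.2364
    cross x-line → (6,4), t=1.4080
    cross x-line → (7,4), t=2.4433
    cross x-line → (8,4), t=3.4785 (wall)
  → r_4 = 3.4785

ranges = [3.7684, 1.2800, 3.3600, 3.4785]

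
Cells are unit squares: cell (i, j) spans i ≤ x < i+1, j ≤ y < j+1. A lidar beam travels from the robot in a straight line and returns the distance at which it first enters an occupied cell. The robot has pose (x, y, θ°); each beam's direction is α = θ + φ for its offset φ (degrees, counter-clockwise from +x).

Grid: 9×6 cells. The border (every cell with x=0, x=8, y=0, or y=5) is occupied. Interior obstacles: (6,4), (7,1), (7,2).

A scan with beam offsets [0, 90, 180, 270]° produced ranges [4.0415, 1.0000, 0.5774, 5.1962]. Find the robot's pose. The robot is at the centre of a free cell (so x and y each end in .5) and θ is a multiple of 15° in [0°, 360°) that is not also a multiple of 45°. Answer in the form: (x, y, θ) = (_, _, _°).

Enumerate (i+0.5, j+0.5, θ) over the 25 free cells and 16 admissible headings. For each, cast all 4 beams and compare to the given ranges.
  (1.5, 4.5, 330°): beam 1 = 6.3509 ≠ 4.0415 ✗
  (7.5, 3.5, 240°): beam 1 = 0.5774 ≠ 4.0415 ✗
  (7.5, 3.5, 165°): beam 1 = 5.7956 ≠ 4.0415 ✗
  (4.5, 3.5, 330°): beam 1 = 2.8868 ≠ 4.0415 ✗
  …
  (3.5, 1.5, 120°): r_1=4.0415, r_2=1.0000, r_3=0.5774, r_4=5.1962 — all match ✓
Only this pose fits every beam.

(x, y, θ) = (3.5, 1.5, 120°)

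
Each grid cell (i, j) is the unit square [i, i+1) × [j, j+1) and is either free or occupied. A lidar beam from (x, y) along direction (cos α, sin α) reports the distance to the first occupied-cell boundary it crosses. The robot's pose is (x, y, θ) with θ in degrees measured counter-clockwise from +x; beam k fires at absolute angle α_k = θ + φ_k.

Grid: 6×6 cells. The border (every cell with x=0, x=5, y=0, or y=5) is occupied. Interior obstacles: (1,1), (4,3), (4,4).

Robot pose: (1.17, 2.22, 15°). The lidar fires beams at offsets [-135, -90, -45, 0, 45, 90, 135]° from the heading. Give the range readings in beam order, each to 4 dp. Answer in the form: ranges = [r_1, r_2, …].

ranges = [0.2540, 0.2278, 0.4400, 3.0137, 3.2101, 0.6568, 0.1963]

beam 1: φ=-135°, α=240°
  dir = (cos 240°, sin 240°) = (-0.5000, -0.8660); from cell (1,2)
  next x-line at t=0.3400, next y-line at t=0.2540; Δt_x=2.0000, Δt_y=1.1547
    y: enter (1,1) at t=0.2540 ← occupied
  → r_1 = 0.2540
beam 2: φ=-90°, α=285°
  dir = (cos 285°, sin 285°) = (0.2588, -0.9659); from cell (1,2)
  next x-line at t=3.2069, next y-line at t=0.2278; Δt_x=3.8637, Δt_y=1.0353
    y: enter (1,1) at t=0.2278 ← occupied
  → r_2 = 0.2278
beam 3: φ=-45°, α=330°
  dir = (cos 330°, sin 330°) = (0.8660, -0.5000); from cell (1,2)
  next x-line at t=0.9584, next y-line at t=0.4400; Δt_x=1.1547, Δt_y=2.0000
    y: enter (1,1) at t=0.4400 ← occupied
  → r_3 = 0.4400
beam 4: φ=0°, α=15°
  dir = (cos 15°, sin 15°) = (0.9659, 0.2588); from cell (1,2)
  next x-line at t=0.8593, next y-line at t=3.0137; Δt_x=1.0353, Δt_y=3.8637
    x: enter (2,2) at t=0.8593
    x: enter (3,2) at t=1.8946
    x: enter (4,2) at t=2.9298
    y: enter (4,3) at t=3.0137 ← occupied
  → r_4 = 3.0137
beam 5: φ=45°, α=60°
  dir = (cos 60°, sin 60°) = (0.5000, 0.8660); from cell (1,2)
  next x-line at t=1.6600, next y-line at t=0.9007; Δt_x=2.0000, Δt_y=1.1547
    y: enter (1,3) at t=0.9007
    x: enter (2,3) at t=1.6600
    y: enter (2,4) at t=2.0554
    y: enter (2,5) at t=3.2101 ← occupied
  → r_5 = 3.2101
beam 6: φ=90°, α=105°
  dir = (cos 105°, sin 105°) = (-0.2588, 0.9659); from cell (1,2)
  next x-line at t=0.6568, next y-line at t=0.8075; Δt_x=3.8637, Δt_y=1.0353
    x: enter (0,2) at t=0.6568 ← occupied
  → r_6 = 0.6568
beam 7: φ=135°, α=150°
  dir = (cos 150°, sin 150°) = (-0.8660, 0.5000); from cell (1,2)
  next x-line at t=0.1963, next y-line at t=1.5600; Δt_x=1.1547, Δt_y=2.0000
    x: enter (0,2) at t=0.1963 ← occupied
  → r_7 = 0.1963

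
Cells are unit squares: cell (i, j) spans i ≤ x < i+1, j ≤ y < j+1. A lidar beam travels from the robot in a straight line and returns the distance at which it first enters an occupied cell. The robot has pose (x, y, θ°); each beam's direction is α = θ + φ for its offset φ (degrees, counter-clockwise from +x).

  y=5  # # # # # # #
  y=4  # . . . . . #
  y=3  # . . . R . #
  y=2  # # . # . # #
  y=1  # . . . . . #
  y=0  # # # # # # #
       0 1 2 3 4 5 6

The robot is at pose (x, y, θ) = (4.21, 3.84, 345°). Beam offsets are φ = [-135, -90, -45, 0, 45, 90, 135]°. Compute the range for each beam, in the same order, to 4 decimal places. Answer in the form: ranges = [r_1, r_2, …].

ranges = [2.5519, 0.8696, 1.5800, 1.8531, 2.0669, 1.2009, 1.3395]

beam 1: φ=-135°, α=210°
  d=(-0.8660,-0.5000)  start (4,3)  tX=0.2425 tY=1.6800  stride 1/|dx|=1.1547 1/|dy|=2.0000
    cross x-line → (3,3), t=0.2425
    cross x-line → (2,3), t=1.3972
    cross y-line → (2,2), t=1.6800
    cross x-line → (1,2), t=2.5519 (wall)
  → r_1 = 2.5519
beam 2: φ=-90°, α=255°
  d=(-0.2588,-0.9659)  start (4,3)  tX=0.8114 tY=0.8696  stride 1/|dx|=3.8637 1/|dy|=1.0353
    cross x-line → (3,3), t=0.8114
    cross y-line → (3,2), t=0.8696 (wall)
  → r_2 = 0.8696
beam 3: φ=-45°, α=300°
  d=(0.5000,-0.8660)  start (4,3)  tX=1.5800 tY=0.9699  stride 1/|dx|=2.0000 1/|dy|=1.1547
    cross y-line → (4,2), t=0.9699
    cross x-line → (5,2), t=1.5800 (wall)
  → r_3 = 1.5800
beam 4: φ=0°, α=345°
  d=(0.9659,-0.2588)  start (4,3)  tX=0.8179 tY=3.2455  stride 1/|dx|=1.0353 1/|dy|=3.8637
    cross x-line → (5,3), t=0.8179
    cross x-line → (6,3), t=1.8531 (wall)
  → r_4 = 1.8531
beam 5: φ=45°, α=30°
  d=(0.8660,0.5000)  start (4,3)  tX=0.9122 tY=0.3200  stride 1/|dx|=1.1547 1/|dy|=2.0000
    cross y-line → (4,4), t=0.3200
    cross x-line → (5,4), t=0.9122
    cross x-line → (6,4), t=2.0669 (wall)
  → r_5 = 2.0669
beam 6: φ=90°, α=75°
  d=(0.2588,0.9659)  start (4,3)  tX=3.0523 tY=0.1656  stride 1/|dx|=3.8637 1/|dy|=1.0353
    cross y-line → (4,4), t=0.1656
    cross y-line → (4,5), t=1.2009 (wall)
  → r_6 = 1.2009
beam 7: φ=135°, α=120°
  d=(-0.5000,0.8660)  start (4,3)  tX=0.4200 tY=0.1848  stride 1/|dx|=2.0000 1/|dy|=1.1547
    cross y-line → (4,4), t=0.1848
    cross x-line → (3,4), t=0.4200
    cross y-line → (3,5), t=1.3395 (wall)
  → r_7 = 1.3395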